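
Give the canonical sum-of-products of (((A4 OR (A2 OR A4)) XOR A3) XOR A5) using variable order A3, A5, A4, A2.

Σm(1, 2, 3, 4, 8, 13, 14, 15) = (NOT A3 AND NOT A5 AND NOT A4 AND A2) OR (NOT A3 AND NOT A5 AND A4 AND NOT A2) OR (NOT A3 AND NOT A5 AND A4 AND A2) OR (NOT A3 AND A5 AND NOT A4 AND NOT A2) OR (A3 AND NOT A5 AND NOT A4 AND NOT A2) OR (A3 AND A5 AND NOT A4 AND A2) OR (A3 AND A5 AND A4 AND NOT A2) OR (A3 AND A5 AND A4 AND A2)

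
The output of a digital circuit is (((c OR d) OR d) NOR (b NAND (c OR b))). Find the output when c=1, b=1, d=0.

Substituting: (((1 OR 0) OR 0) NOR (1 NAND (1 OR 1)))
= 0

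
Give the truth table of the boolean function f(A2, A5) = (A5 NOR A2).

A2 | A5 | Output
----------------
0 | 0 | 1
0 | 1 | 0
1 | 0 | 0
1 | 1 | 0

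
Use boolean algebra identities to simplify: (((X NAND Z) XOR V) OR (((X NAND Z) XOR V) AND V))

By absorption (E OR (E AND v) = E):
= ((X NAND Z) XOR V)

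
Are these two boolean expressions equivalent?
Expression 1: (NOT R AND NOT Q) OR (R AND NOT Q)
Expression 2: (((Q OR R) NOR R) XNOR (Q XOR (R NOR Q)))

Yes, they are equivalent — the two output columns agree on all 4 assignments:
R | Q | Expression 1 | Expression 2
-----------------------------------
0 | 0 | 1 | 1
0 | 1 | 0 | 0
1 | 0 | 1 | 1
1 | 1 | 0 | 0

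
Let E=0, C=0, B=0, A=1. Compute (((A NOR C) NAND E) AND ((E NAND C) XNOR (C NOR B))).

Substituting: (((1 NOR 0) NAND 0) AND ((0 NAND 0) XNOR (0 NOR 0)))
= 1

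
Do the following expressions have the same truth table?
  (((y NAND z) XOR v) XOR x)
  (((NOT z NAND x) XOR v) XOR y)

No. Counterexample: with v=0, x=0, y=1, z=0, Expression 1 = 1 but Expression 2 = 0.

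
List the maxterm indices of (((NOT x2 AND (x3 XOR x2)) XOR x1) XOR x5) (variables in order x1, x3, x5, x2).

ΠM(0, 1, 5, 6, 10, 11, 12, 15) = (x1 OR x3 OR x5 OR x2) AND (x1 OR x3 OR x5 OR NOT x2) AND (x1 OR NOT x3 OR x5 OR NOT x2) AND (x1 OR NOT x3 OR NOT x5 OR x2) AND (NOT x1 OR x3 OR NOT x5 OR x2) AND (NOT x1 OR x3 OR NOT x5 OR NOT x2) AND (NOT x1 OR NOT x3 OR x5 OR x2) AND (NOT x1 OR NOT x3 OR NOT x5 OR NOT x2)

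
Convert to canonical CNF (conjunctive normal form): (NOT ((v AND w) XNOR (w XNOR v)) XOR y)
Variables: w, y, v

(w OR y OR NOT v) AND (w OR NOT y OR v) AND (NOT w OR y OR v) AND (NOT w OR y OR NOT v)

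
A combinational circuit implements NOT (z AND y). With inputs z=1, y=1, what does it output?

Substituting: NOT (1 AND 1)
= 0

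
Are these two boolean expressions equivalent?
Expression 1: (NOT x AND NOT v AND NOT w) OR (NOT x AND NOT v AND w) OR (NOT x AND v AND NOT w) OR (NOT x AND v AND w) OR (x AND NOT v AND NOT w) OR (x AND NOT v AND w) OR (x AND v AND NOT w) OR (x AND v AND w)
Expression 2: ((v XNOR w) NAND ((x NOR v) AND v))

Yes, they are equivalent — the two output columns agree on all 8 assignments:
x | v | w | Expression 1 | Expression 2
---------------------------------------
0 | 0 | 0 | 1 | 1
0 | 0 | 1 | 1 | 1
0 | 1 | 0 | 1 | 1
0 | 1 | 1 | 1 | 1
1 | 0 | 0 | 1 | 1
1 | 0 | 1 | 1 | 1
1 | 1 | 0 | 1 | 1
1 | 1 | 1 | 1 | 1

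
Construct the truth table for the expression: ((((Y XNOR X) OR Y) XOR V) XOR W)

Y | V | W | X | Output
----------------------
0 | 0 | 0 | 0 | 1
0 | 0 | 0 | 1 | 0
0 | 0 | 1 | 0 | 0
0 | 0 | 1 | 1 | 1
0 | 1 | 0 | 0 | 0
0 | 1 | 0 | 1 | 1
0 | 1 | 1 | 0 | 1
0 | 1 | 1 | 1 | 0
1 | 0 | 0 | 0 | 1
1 | 0 | 0 | 1 | 1
1 | 0 | 1 | 0 | 0
1 | 0 | 1 | 1 | 0
1 | 1 | 0 | 0 | 0
1 | 1 | 0 | 1 | 0
1 | 1 | 1 | 0 | 1
1 | 1 | 1 | 1 | 1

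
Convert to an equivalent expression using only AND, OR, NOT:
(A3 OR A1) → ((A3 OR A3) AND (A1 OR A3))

NOT (A3 OR A1) OR ((A3 OR A3) AND (A1 OR A3))
(Implication elimination: A → B = NOT A OR B)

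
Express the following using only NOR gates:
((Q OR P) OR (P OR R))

((((Q NOR P) NOR (Q NOR P)) NOR ((P NOR R) NOR (P NOR R))) NOR (((Q NOR P) NOR (Q NOR P)) NOR ((P NOR R) NOR (P NOR R))))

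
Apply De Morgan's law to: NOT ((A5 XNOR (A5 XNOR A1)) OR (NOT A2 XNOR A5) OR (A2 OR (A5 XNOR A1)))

NOT (A5 XNOR (A5 XNOR A1)) AND NOT (NOT A2 XNOR A5) AND NOT (A2 OR (A5 XNOR A1))
De Morgan's: NOT(OR of terms) = AND of negations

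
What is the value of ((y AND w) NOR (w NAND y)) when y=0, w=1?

Substituting: ((0 AND 1) NOR (1 NAND 0))
= 0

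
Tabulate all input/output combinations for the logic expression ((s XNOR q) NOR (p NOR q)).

p | s | q | Output
------------------
0 | 0 | 0 | 0
0 | 0 | 1 | 1
0 | 1 | 0 | 0
0 | 1 | 1 | 0
1 | 0 | 0 | 0
1 | 0 | 1 | 1
1 | 1 | 0 | 1
1 | 1 | 1 | 0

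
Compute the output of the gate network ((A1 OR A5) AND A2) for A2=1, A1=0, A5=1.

Substituting: ((0 OR 1) AND 1)
= 1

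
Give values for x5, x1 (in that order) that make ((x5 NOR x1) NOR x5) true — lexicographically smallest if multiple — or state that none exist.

x5=0, x1=1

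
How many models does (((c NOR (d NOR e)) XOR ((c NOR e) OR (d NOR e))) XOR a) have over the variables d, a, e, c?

Satisfying assignments: (0,0,0,0), (0,0,0,1), (0,0,1,0), (0,1,1,1), (1,0,1,0), (1,1,0,0), (1,1,0,1), (1,1,1,1)
Count: 8 out of 16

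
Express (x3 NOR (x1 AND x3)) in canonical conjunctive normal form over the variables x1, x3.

(x1 OR NOT x3) AND (NOT x1 OR NOT x3)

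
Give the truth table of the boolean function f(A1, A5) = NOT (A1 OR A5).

A1 | A5 | Output
----------------
0 | 0 | 1
0 | 1 | 0
1 | 0 | 0
1 | 1 | 0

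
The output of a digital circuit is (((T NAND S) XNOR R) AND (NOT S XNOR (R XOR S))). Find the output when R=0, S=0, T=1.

Substituting: (((1 NAND 0) XNOR 0) AND (NOT 0 XNOR (0 XOR 0)))
= 0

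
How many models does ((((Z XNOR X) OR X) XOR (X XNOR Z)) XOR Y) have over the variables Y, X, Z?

Satisfying assignments: (0,1,0), (1,0,0), (1,0,1), (1,1,1)
Count: 4 out of 8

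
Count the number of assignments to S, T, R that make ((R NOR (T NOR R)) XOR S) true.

Satisfying assignments: (0,1,0), (1,0,0), (1,0,1), (1,1,1)
Count: 4 out of 8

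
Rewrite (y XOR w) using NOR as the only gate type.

((((y NOR w) NOR (y NOR w)) NOR ((y NOR w) NOR (y NOR w))) NOR ((((y NOR y) NOR (w NOR w)) NOR ((y NOR y) NOR (w NOR w))) NOR (((y NOR y) NOR (w NOR w)) NOR ((y NOR y) NOR (w NOR w)))))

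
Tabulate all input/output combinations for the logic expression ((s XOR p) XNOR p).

p | s | Output
--------------
0 | 0 | 1
0 | 1 | 0
1 | 0 | 1
1 | 1 | 0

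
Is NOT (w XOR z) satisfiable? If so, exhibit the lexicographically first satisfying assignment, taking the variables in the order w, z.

w=0, z=0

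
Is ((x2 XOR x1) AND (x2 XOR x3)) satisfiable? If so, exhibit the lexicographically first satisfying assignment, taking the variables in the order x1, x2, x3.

x1=0, x2=1, x3=0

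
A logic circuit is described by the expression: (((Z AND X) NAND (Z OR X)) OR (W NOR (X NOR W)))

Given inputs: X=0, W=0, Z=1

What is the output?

Substituting: (((1 AND 0) NAND (1 OR 0)) OR (0 NOR (0 NOR 0)))
= 1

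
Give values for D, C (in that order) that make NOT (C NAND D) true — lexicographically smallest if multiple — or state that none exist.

D=1, C=1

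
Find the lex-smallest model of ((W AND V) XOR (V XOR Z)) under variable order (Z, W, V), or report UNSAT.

Z=0, W=0, V=1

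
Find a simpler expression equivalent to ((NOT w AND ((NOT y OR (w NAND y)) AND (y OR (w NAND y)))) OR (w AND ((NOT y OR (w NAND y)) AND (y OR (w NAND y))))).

By distribution ((E AND v) OR (E AND NOT v) = E) then distribution ((E OR v) AND (E OR NOT v) = E):
= (w NAND y)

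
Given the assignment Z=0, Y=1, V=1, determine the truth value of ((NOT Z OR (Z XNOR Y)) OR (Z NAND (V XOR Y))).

Substituting: ((NOT 0 OR (0 XNOR 1)) OR (0 NAND (1 XOR 1)))
= 1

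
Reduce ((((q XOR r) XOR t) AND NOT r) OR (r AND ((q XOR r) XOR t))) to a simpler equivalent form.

By distribution ((E AND v) OR (E AND NOT v) = E):
= ((q XOR r) XOR t)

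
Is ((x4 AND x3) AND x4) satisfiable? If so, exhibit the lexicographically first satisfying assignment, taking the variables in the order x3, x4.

x3=1, x4=1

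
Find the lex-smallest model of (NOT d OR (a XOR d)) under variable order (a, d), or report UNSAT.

a=0, d=0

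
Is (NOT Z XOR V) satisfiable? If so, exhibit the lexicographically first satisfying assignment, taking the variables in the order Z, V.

Z=0, V=0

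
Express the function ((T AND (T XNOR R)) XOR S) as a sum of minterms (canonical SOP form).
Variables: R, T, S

Σm(1, 3, 5, 6) = (NOT R AND NOT T AND S) OR (NOT R AND T AND S) OR (R AND NOT T AND S) OR (R AND T AND NOT S)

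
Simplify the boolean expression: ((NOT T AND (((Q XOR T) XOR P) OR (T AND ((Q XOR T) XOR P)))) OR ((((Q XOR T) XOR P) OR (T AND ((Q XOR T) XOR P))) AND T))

By distribution ((E AND v) OR (E AND NOT v) = E) then absorption (E OR (E AND v) = E):
= ((Q XOR T) XOR P)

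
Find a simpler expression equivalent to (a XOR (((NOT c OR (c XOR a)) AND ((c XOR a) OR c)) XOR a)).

By XOR self-cancellation ((E XOR v) XOR v = E) then distribution ((E OR v) AND (E OR NOT v) = E):
= (c XOR a)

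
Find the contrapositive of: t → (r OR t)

Contrapositive: NOT (r OR t) → NOT t
Note: A statement and its contrapositive are logically equivalent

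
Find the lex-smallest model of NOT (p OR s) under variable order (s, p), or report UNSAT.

s=0, p=0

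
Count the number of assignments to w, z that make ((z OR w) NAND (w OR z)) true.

Satisfying assignments: (0,0)
Count: 1 out of 4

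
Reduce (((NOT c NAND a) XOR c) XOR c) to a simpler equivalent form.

By XOR self-cancellation ((E XOR v) XOR v = E):
= (NOT c NAND a)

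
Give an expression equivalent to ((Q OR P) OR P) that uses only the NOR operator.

((((Q NOR P) NOR (Q NOR P)) NOR P) NOR (((Q NOR P) NOR (Q NOR P)) NOR P))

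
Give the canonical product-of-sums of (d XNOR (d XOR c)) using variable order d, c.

ΠM(1, 3) = (d OR NOT c) AND (NOT d OR NOT c)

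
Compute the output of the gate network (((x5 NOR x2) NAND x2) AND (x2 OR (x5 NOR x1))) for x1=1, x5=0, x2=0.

Substituting: (((0 NOR 0) NAND 0) AND (0 OR (0 NOR 1)))
= 0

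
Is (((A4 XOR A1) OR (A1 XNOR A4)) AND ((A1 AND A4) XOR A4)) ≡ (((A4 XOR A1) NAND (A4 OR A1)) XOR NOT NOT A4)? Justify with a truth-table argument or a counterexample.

No. Counterexample: with A4=0, A1=0, Expression 1 = 0 but Expression 2 = 1.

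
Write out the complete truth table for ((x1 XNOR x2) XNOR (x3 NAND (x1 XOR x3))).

x2 | x3 | x1 | Output
---------------------
0 | 0 | 0 | 1
0 | 0 | 1 | 0
0 | 1 | 0 | 0
0 | 1 | 1 | 0
1 | 0 | 0 | 0
1 | 0 | 1 | 1
1 | 1 | 0 | 1
1 | 1 | 1 | 1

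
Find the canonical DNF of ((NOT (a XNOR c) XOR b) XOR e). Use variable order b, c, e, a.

(NOT b AND NOT c AND NOT e AND a) OR (NOT b AND NOT c AND e AND NOT a) OR (NOT b AND c AND NOT e AND NOT a) OR (NOT b AND c AND e AND a) OR (b AND NOT c AND NOT e AND NOT a) OR (b AND NOT c AND e AND a) OR (b AND c AND NOT e AND a) OR (b AND c AND e AND NOT a)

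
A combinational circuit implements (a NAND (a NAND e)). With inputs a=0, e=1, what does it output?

Substituting: (0 NAND (0 NAND 1))
= 1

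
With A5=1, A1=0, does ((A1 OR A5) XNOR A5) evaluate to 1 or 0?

Substituting: ((0 OR 1) XNOR 1)
= 1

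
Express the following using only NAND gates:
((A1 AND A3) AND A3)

((((A1 NAND A3) NAND (A1 NAND A3)) NAND A3) NAND (((A1 NAND A3) NAND (A1 NAND A3)) NAND A3))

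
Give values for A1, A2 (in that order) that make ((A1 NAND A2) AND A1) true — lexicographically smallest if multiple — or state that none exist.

A1=1, A2=0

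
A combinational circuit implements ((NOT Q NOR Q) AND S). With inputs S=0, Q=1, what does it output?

Substituting: ((NOT 1 NOR 1) AND 0)
= 0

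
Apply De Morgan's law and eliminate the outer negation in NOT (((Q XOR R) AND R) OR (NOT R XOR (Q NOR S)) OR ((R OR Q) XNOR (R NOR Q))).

NOT ((Q XOR R) AND R) AND NOT (NOT R XOR (Q NOR S)) AND NOT ((R OR Q) XNOR (R NOR Q))
De Morgan's: NOT(OR of terms) = AND of negations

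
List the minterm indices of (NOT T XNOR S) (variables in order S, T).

Σm(1, 2) = (NOT S AND T) OR (S AND NOT T)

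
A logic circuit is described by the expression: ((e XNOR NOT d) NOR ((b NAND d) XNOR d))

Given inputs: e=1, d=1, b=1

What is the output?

Substituting: ((1 XNOR NOT 1) NOR ((1 NAND 1) XNOR 1))
= 1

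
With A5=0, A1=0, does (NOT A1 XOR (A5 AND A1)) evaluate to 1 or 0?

Substituting: (NOT 0 XOR (0 AND 0))
= 1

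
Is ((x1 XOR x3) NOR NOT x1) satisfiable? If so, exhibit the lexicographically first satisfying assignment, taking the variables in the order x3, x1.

x3=1, x1=1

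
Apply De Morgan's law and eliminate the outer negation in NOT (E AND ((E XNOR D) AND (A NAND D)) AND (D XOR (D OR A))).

NOT E OR NOT ((E XNOR D) AND (A NAND D)) OR NOT (D XOR (D OR A))
De Morgan's: NOT(AND of terms) = OR of negations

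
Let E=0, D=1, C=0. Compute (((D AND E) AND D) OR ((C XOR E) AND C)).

Substituting: (((1 AND 0) AND 1) OR ((0 XOR 0) AND 0))
= 0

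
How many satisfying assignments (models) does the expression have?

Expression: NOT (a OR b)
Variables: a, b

Satisfying assignments: (0,0)
Count: 1 out of 4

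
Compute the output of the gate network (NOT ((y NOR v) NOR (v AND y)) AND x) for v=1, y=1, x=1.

Substituting: (NOT ((1 NOR 1) NOR (1 AND 1)) AND 1)
= 1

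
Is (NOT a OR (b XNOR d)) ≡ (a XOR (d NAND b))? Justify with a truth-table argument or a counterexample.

No. Counterexample: with a=0, b=1, d=1, Expression 1 = 1 but Expression 2 = 0.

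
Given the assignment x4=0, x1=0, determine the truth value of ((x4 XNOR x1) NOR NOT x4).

Substituting: ((0 XNOR 0) NOR NOT 0)
= 0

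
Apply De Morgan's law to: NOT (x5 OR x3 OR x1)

NOT x5 AND NOT x3 AND NOT x1
De Morgan's: NOT(OR of terms) = AND of negations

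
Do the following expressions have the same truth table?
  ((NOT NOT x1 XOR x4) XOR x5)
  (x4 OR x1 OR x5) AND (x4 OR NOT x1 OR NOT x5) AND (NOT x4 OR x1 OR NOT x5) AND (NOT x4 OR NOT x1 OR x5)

Yes, they are equivalent — the two output columns agree on all 8 assignments:
x4 | x1 | x5 | Expression 1 | Expression 2
------------------------------------------
0 | 0 | 0 | 0 | 0
0 | 0 | 1 | 1 | 1
0 | 1 | 0 | 1 | 1
0 | 1 | 1 | 0 | 0
1 | 0 | 0 | 1 | 1
1 | 0 | 1 | 0 | 0
1 | 1 | 0 | 0 | 0
1 | 1 | 1 | 1 | 1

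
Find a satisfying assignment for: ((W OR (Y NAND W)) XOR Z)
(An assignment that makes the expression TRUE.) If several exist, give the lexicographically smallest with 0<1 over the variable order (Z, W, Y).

Z=0, W=0, Y=0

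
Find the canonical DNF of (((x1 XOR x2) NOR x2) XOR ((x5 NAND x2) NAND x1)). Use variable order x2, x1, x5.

(x2 AND NOT x1 AND NOT x5) OR (x2 AND NOT x1 AND x5) OR (x2 AND x1 AND x5)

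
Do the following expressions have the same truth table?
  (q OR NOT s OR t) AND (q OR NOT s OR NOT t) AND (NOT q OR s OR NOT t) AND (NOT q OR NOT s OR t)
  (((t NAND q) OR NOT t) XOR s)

Yes, they are equivalent — the two output columns agree on all 8 assignments:
q | s | t | Expression 1 | Expression 2
---------------------------------------
0 | 0 | 0 | 1 | 1
0 | 0 | 1 | 1 | 1
0 | 1 | 0 | 0 | 0
0 | 1 | 1 | 0 | 0
1 | 0 | 0 | 1 | 1
1 | 0 | 1 | 0 | 0
1 | 1 | 0 | 0 | 0
1 | 1 | 1 | 1 | 1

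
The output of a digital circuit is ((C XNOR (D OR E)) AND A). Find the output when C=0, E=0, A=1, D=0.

Substituting: ((0 XNOR (0 OR 0)) AND 1)
= 1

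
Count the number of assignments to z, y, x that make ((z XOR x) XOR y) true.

Satisfying assignments: (0,0,1), (0,1,0), (1,0,0), (1,1,1)
Count: 4 out of 8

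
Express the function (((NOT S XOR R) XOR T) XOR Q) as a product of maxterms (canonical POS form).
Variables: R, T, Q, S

ΠM(1, 2, 4, 7, 8, 11, 13, 14) = (R OR T OR Q OR NOT S) AND (R OR T OR NOT Q OR S) AND (R OR NOT T OR Q OR S) AND (R OR NOT T OR NOT Q OR NOT S) AND (NOT R OR T OR Q OR S) AND (NOT R OR T OR NOT Q OR NOT S) AND (NOT R OR NOT T OR Q OR NOT S) AND (NOT R OR NOT T OR NOT Q OR S)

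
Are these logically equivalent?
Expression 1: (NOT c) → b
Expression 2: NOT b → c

Yes, Contrapositive is always equivalent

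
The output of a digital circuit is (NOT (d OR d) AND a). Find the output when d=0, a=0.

Substituting: (NOT (0 OR 0) AND 0)
= 0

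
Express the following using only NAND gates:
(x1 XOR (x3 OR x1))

((x1 NAND (x1 NAND ((x3 NAND x3) NAND (x1 NAND x1)))) NAND (((x3 NAND x3) NAND (x1 NAND x1)) NAND (x1 NAND ((x3 NAND x3) NAND (x1 NAND x1)))))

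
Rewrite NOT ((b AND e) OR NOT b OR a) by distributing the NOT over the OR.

NOT (b AND e) AND b AND NOT a
De Morgan's: NOT(OR of terms) = AND of negations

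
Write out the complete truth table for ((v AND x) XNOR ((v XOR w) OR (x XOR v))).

x | w | v | Output
------------------
0 | 0 | 0 | 1
0 | 0 | 1 | 0
0 | 1 | 0 | 0
0 | 1 | 1 | 0
1 | 0 | 0 | 0
1 | 0 | 1 | 1
1 | 1 | 0 | 0
1 | 1 | 1 | 0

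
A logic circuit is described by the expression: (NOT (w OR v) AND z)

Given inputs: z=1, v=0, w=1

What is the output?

Substituting: (NOT (1 OR 0) AND 1)
= 0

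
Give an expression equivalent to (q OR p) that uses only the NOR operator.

((q NOR p) NOR (q NOR p))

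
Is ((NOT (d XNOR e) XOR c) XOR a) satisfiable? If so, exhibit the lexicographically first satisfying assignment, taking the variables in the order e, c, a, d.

e=0, c=0, a=0, d=1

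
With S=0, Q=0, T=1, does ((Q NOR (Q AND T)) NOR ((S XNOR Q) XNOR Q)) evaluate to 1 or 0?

Substituting: ((0 NOR (0 AND 1)) NOR ((0 XNOR 0) XNOR 0))
= 0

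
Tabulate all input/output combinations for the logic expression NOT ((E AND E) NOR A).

E | A | Output
--------------
0 | 0 | 0
0 | 1 | 1
1 | 0 | 1
1 | 1 | 1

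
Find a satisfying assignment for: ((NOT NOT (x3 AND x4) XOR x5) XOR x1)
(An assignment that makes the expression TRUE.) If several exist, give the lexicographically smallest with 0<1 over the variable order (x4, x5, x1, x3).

x4=0, x5=0, x1=1, x3=0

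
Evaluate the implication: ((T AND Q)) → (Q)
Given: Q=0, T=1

Antecedent ((T AND Q)) = 0; consequent (Q) = 0.
0 → 0 = 1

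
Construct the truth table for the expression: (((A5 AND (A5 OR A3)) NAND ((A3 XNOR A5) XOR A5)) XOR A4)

A3 | A4 | A5 | Output
---------------------
0 | 0 | 0 | 1
0 | 0 | 1 | 0
0 | 1 | 0 | 0
0 | 1 | 1 | 1
1 | 0 | 0 | 1
1 | 0 | 1 | 1
1 | 1 | 0 | 0
1 | 1 | 1 | 0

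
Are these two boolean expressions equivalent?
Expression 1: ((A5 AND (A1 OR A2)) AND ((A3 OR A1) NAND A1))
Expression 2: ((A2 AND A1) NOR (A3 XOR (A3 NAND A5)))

No. Counterexample: with A3=0, A5=1, A1=0, A2=1, Expression 1 = 1 but Expression 2 = 0.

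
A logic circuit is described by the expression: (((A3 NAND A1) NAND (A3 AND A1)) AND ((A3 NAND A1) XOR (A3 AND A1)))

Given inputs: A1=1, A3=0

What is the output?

Substituting: (((0 NAND 1) NAND (0 AND 1)) AND ((0 NAND 1) XOR (0 AND 1)))
= 1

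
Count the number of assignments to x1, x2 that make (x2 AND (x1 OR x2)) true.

Satisfying assignments: (0,1), (1,1)
Count: 2 out of 4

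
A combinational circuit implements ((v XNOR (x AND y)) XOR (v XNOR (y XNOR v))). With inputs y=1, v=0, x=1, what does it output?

Substituting: ((0 XNOR (1 AND 1)) XOR (0 XNOR (1 XNOR 0)))
= 1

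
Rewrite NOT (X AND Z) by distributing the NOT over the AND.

NOT X OR NOT Z
De Morgan's: NOT(AND of terms) = OR of negations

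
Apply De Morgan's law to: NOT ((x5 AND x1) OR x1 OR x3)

NOT (x5 AND x1) AND NOT x1 AND NOT x3
De Morgan's: NOT(OR of terms) = AND of negations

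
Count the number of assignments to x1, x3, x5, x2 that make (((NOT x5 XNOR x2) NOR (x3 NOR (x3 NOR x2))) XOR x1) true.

Satisfying assignments: (0,0,0,0), (0,1,0,0), (0,1,1,1), (1,0,0,1), (1,0,1,0), (1,0,1,1), (1,1,0,1), (1,1,1,0)
Count: 8 out of 16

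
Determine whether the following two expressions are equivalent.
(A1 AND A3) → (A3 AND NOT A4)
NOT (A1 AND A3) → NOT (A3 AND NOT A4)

No, Inverse is not equivalent to original (counterexample: A4=0, A3=1, A1=0)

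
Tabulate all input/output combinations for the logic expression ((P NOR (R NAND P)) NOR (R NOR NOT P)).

R | P | Output
--------------
0 | 0 | 1
0 | 1 | 0
1 | 0 | 1
1 | 1 | 1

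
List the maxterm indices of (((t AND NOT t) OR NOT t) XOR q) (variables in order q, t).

ΠM(1, 2) = (q OR NOT t) AND (NOT q OR t)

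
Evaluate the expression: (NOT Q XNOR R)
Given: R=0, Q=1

Substituting: (NOT 1 XNOR 0)
= 1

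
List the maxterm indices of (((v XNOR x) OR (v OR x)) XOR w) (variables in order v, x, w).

ΠM(1, 3, 5, 7) = (v OR x OR NOT w) AND (v OR NOT x OR NOT w) AND (NOT v OR x OR NOT w) AND (NOT v OR NOT x OR NOT w)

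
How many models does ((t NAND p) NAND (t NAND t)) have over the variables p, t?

Satisfying assignments: (0,1), (1,1)
Count: 2 out of 4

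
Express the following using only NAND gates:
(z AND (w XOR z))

((z NAND ((w NAND (w NAND z)) NAND (z NAND (w NAND z)))) NAND (z NAND ((w NAND (w NAND z)) NAND (z NAND (w NAND z)))))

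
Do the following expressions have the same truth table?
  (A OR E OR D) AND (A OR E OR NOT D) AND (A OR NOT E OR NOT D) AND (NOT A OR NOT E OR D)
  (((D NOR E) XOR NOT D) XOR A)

Yes, they are equivalent — the two output columns agree on all 8 assignments:
A | E | D | Expression 1 | Expression 2
---------------------------------------
0 | 0 | 0 | 0 | 0
0 | 0 | 1 | 0 | 0
0 | 1 | 0 | 1 | 1
0 | 1 | 1 | 0 | 0
1 | 0 | 0 | 1 | 1
1 | 0 | 1 | 1 | 1
1 | 1 | 0 | 0 | 0
1 | 1 | 1 | 1 | 1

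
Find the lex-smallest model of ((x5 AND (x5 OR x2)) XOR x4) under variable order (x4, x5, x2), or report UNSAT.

x4=0, x5=1, x2=0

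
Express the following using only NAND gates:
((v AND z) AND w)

((((v NAND z) NAND (v NAND z)) NAND w) NAND (((v NAND z) NAND (v NAND z)) NAND w))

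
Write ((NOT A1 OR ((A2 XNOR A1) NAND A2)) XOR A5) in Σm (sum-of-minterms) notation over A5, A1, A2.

Σm(0, 1, 2, 7) = (NOT A5 AND NOT A1 AND NOT A2) OR (NOT A5 AND NOT A1 AND A2) OR (NOT A5 AND A1 AND NOT A2) OR (A5 AND A1 AND A2)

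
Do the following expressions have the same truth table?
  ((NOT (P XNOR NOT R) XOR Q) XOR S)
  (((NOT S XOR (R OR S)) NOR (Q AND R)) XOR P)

No. Counterexample: with P=0, Q=0, S=0, R=0, Expression 1 = 1 but Expression 2 = 0.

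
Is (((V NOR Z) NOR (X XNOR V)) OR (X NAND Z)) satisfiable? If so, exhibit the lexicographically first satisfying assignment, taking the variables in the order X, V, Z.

X=0, V=0, Z=0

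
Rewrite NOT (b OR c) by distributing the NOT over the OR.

NOT b AND NOT c
De Morgan's: NOT(OR of terms) = AND of negations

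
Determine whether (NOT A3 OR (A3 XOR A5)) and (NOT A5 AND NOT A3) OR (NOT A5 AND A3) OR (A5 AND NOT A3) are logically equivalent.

Yes, they are equivalent — the two output columns agree on all 4 assignments:
A5 | A3 | Expression 1 | Expression 2
-------------------------------------
0 | 0 | 1 | 1
0 | 1 | 1 | 1
1 | 0 | 1 | 1
1 | 1 | 0 | 0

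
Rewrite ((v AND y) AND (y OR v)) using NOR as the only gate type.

((((v NOR v) NOR (y NOR y)) NOR ((v NOR v) NOR (y NOR y))) NOR (((y NOR v) NOR (y NOR v)) NOR ((y NOR v) NOR (y NOR v))))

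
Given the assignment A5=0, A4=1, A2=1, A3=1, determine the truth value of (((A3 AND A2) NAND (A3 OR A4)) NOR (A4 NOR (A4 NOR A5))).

Substituting: (((1 AND 1) NAND (1 OR 1)) NOR (1 NOR (1 NOR 0)))
= 1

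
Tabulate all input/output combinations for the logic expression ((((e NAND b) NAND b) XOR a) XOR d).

b | a | d | e | Output
----------------------
0 | 0 | 0 | 0 | 1
0 | 0 | 0 | 1 | 1
0 | 0 | 1 | 0 | 0
0 | 0 | 1 | 1 | 0
0 | 1 | 0 | 0 | 0
0 | 1 | 0 | 1 | 0
0 | 1 | 1 | 0 | 1
0 | 1 | 1 | 1 | 1
1 | 0 | 0 | 0 | 0
1 | 0 | 0 | 1 | 1
1 | 0 | 1 | 0 | 1
1 | 0 | 1 | 1 | 0
1 | 1 | 0 | 0 | 1
1 | 1 | 0 | 1 | 0
1 | 1 | 1 | 0 | 0
1 | 1 | 1 | 1 | 1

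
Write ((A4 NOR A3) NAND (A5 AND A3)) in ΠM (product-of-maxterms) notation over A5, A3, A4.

ΠM() = TRUE (no maxterms)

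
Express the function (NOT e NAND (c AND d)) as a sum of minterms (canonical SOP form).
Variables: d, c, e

Σm(0, 1, 2, 3, 4, 5, 7) = (NOT d AND NOT c AND NOT e) OR (NOT d AND NOT c AND e) OR (NOT d AND c AND NOT e) OR (NOT d AND c AND e) OR (d AND NOT c AND NOT e) OR (d AND NOT c AND e) OR (d AND c AND e)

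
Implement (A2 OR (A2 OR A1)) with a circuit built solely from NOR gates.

((A2 NOR ((A2 NOR A1) NOR (A2 NOR A1))) NOR (A2 NOR ((A2 NOR A1) NOR (A2 NOR A1))))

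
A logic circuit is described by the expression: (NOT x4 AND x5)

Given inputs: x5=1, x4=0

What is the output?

Substituting: (NOT 0 AND 1)
= 1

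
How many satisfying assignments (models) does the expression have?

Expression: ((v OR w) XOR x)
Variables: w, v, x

Satisfying assignments: (0,0,1), (0,1,0), (1,0,0), (1,1,0)
Count: 4 out of 8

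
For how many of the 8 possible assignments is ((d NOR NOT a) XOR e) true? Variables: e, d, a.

Satisfying assignments: (0,0,1), (1,0,0), (1,1,0), (1,1,1)
Count: 4 out of 8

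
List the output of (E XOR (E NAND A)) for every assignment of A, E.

A | E | Output
--------------
0 | 0 | 1
0 | 1 | 0
1 | 0 | 1
1 | 1 | 1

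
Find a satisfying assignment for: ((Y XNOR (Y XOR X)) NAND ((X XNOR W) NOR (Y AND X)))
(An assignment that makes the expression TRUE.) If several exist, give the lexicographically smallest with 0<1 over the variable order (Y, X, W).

Y=0, X=0, W=0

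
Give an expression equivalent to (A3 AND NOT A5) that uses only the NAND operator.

((A3 NAND (A5 NAND A5)) NAND (A3 NAND (A5 NAND A5)))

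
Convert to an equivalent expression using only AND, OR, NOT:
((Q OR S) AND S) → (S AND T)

NOT ((Q OR S) AND S) OR (S AND T)
(Implication elimination: A → B = NOT A OR B)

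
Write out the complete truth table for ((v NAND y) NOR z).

v | y | z | Output
------------------
0 | 0 | 0 | 0
0 | 0 | 1 | 0
0 | 1 | 0 | 0
0 | 1 | 1 | 0
1 | 0 | 0 | 0
1 | 0 | 1 | 0
1 | 1 | 0 | 1
1 | 1 | 1 | 0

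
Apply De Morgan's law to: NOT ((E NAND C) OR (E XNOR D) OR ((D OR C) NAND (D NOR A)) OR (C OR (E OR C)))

NOT (E NAND C) AND NOT (E XNOR D) AND NOT ((D OR C) NAND (D NOR A)) AND NOT (C OR (E OR C))
De Morgan's: NOT(OR of terms) = AND of negations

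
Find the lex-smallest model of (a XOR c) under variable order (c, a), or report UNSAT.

c=0, a=1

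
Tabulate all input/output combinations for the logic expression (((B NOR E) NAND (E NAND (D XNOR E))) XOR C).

E | D | C | B | Output
----------------------
0 | 0 | 0 | 0 | 0
0 | 0 | 0 | 1 | 1
0 | 0 | 1 | 0 | 1
0 | 0 | 1 | 1 | 0
0 | 1 | 0 | 0 | 0
0 | 1 | 0 | 1 | 1
0 | 1 | 1 | 0 | 1
0 | 1 | 1 | 1 | 0
1 | 0 | 0 | 0 | 1
1 | 0 | 0 | 1 | 1
1 | 0 | 1 | 0 | 0
1 | 0 | 1 | 1 | 0
1 | 1 | 0 | 0 | 1
1 | 1 | 0 | 1 | 1
1 | 1 | 1 | 0 | 0
1 | 1 | 1 | 1 | 0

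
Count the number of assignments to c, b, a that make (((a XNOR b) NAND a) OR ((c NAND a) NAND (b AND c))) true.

Satisfying assignments: (0,0,0), (0,0,1), (0,1,0), (0,1,1), (1,0,0), (1,0,1), (1,1,0), (1,1,1)
Count: 8 out of 8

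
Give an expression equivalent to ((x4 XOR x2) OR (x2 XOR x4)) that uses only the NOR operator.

((((((x4 NOR x2) NOR (x4 NOR x2)) NOR ((x4 NOR x2) NOR (x4 NOR x2))) NOR ((((x4 NOR x4) NOR (x2 NOR x2)) NOR ((x4 NOR x4) NOR (x2 NOR x2))) NOR (((x4 NOR x4) NOR (x2 NOR x2)) NOR ((x4 NOR x4) NOR (x2 NOR x2))))) NOR ((((x2 NOR x4) NOR (x2 NOR x4)) NOR ((x2 NOR x4) NOR (x2 NOR x4))) NOR ((((x2 NOR x2) NOR (x4 NOR x4)) NOR ((x2 NOR x2) NOR (x4 NOR x4))) NOR (((x2 NOR x2) NOR (x4 NOR x4)) NOR ((x2 NOR x2) NOR (x4 NOR x4)))))) NOR (((((x4 NOR x2) NOR (x4 NOR x2)) NOR ((x4 NOR x2) NOR (x4 NOR x2))) NOR ((((x4 NOR x4) NOR (x2 NOR x2)) NOR ((x4 NOR x4) NOR (x2 NOR x2))) NOR (((x4 NOR x4) NOR (x2 NOR x2)) NOR ((x4 NOR x4) NOR (x2 NOR x2))))) NOR ((((x2 NOR x4) NOR (x2 NOR x4)) NOR ((x2 NOR x4) NOR (x2 NOR x4))) NOR ((((x2 NOR x2) NOR (x4 NOR x4)) NOR ((x2 NOR x2) NOR (x4 NOR x4))) NOR (((x2 NOR x2) NOR (x4 NOR x4)) NOR ((x2 NOR x2) NOR (x4 NOR x4)))))))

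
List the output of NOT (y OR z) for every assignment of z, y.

z | y | Output
--------------
0 | 0 | 1
0 | 1 | 0
1 | 0 | 0
1 | 1 | 0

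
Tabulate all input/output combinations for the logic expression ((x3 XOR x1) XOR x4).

x4 | x1 | x3 | Output
---------------------
0 | 0 | 0 | 0
0 | 0 | 1 | 1
0 | 1 | 0 | 1
0 | 1 | 1 | 0
1 | 0 | 0 | 1
1 | 0 | 1 | 0
1 | 1 | 0 | 0
1 | 1 | 1 | 1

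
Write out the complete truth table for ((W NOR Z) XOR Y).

Y | Z | W | Output
------------------
0 | 0 | 0 | 1
0 | 0 | 1 | 0
0 | 1 | 0 | 0
0 | 1 | 1 | 0
1 | 0 | 0 | 0
1 | 0 | 1 | 1
1 | 1 | 0 | 1
1 | 1 | 1 | 1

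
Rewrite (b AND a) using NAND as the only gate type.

((b NAND a) NAND (b NAND a))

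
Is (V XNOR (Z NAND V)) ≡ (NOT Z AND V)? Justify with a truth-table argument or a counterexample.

Yes, they are equivalent — the two output columns agree on all 4 assignments:
Z | V | Expression 1 | Expression 2
-----------------------------------
0 | 0 | 0 | 0
0 | 1 | 1 | 1
1 | 0 | 0 | 0
1 | 1 | 0 | 0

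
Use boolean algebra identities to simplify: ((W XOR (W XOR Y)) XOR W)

By XOR self-cancellation ((E XOR v) XOR v = E):
= (W XOR Y)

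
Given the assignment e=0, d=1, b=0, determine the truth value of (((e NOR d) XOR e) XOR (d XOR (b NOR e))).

Substituting: (((0 NOR 1) XOR 0) XOR (1 XOR (0 NOR 0)))
= 0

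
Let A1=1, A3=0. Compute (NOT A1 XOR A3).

Substituting: (NOT 1 XOR 0)
= 0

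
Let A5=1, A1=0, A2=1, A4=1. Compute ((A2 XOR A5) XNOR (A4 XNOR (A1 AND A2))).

Substituting: ((1 XOR 1) XNOR (1 XNOR (0 AND 1)))
= 1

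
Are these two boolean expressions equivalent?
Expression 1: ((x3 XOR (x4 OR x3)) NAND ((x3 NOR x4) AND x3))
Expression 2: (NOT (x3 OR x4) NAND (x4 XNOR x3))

No. Counterexample: with x4=0, x3=0, Expression 1 = 1 but Expression 2 = 0.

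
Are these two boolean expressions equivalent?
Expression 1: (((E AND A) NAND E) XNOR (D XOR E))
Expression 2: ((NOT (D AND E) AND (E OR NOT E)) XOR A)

No. Counterexample: with D=0, A=0, E=0, Expression 1 = 0 but Expression 2 = 1.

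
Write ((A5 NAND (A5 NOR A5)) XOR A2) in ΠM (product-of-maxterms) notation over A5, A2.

ΠM(1, 3) = (A5 OR NOT A2) AND (NOT A5 OR NOT A2)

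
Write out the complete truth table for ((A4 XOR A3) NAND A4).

A3 | A4 | Output
----------------
0 | 0 | 1
0 | 1 | 0
1 | 0 | 1
1 | 1 | 1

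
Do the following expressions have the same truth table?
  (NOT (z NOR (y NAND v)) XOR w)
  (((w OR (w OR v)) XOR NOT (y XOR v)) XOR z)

No. Counterexample: with z=0, w=0, y=1, v=0, Expression 1 = 1 but Expression 2 = 0.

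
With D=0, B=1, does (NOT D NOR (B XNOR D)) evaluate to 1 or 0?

Substituting: (NOT 0 NOR (1 XNOR 0))
= 0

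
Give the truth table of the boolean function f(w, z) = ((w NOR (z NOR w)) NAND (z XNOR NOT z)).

w | z | Output
--------------
0 | 0 | 1
0 | 1 | 1
1 | 0 | 1
1 | 1 | 1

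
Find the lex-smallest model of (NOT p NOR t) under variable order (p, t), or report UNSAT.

p=1, t=0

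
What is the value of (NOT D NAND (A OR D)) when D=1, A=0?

Substituting: (NOT 1 NAND (0 OR 1))
= 1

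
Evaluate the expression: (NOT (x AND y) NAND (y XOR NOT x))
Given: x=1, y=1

Substituting: (NOT (1 AND 1) NAND (1 XOR NOT 1))
= 1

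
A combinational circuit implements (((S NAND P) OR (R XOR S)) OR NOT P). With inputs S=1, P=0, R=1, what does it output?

Substituting: (((1 NAND 0) OR (1 XOR 1)) OR NOT 0)
= 1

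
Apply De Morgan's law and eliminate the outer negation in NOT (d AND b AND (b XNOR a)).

NOT d OR NOT b OR NOT (b XNOR a)
De Morgan's: NOT(AND of terms) = OR of negations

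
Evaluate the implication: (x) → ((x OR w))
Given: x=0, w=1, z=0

Antecedent (x) = 0; consequent ((x OR w)) = 1.
0 → 1 = 1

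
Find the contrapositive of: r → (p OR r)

Contrapositive: NOT (p OR r) → NOT r
Note: A statement and its contrapositive are logically equivalent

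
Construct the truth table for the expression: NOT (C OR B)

C | B | Output
--------------
0 | 0 | 1
0 | 1 | 0
1 | 0 | 0
1 | 1 | 0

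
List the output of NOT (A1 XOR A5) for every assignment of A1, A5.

A1 | A5 | Output
----------------
0 | 0 | 1
0 | 1 | 0
1 | 0 | 0
1 | 1 | 1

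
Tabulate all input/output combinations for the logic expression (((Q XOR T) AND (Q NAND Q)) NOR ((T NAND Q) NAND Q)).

Q | T | Output
--------------
0 | 0 | 0
0 | 1 | 0
1 | 0 | 1
1 | 1 | 0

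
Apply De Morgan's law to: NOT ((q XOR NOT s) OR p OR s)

NOT (q XOR NOT s) AND NOT p AND NOT s
De Morgan's: NOT(OR of terms) = AND of negations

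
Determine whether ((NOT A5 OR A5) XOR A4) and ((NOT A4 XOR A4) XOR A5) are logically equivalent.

No. Counterexample: with A4=0, A5=1, Expression 1 = 1 but Expression 2 = 0.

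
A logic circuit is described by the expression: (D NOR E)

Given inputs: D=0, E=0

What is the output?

Substituting: (0 NOR 0)
= 1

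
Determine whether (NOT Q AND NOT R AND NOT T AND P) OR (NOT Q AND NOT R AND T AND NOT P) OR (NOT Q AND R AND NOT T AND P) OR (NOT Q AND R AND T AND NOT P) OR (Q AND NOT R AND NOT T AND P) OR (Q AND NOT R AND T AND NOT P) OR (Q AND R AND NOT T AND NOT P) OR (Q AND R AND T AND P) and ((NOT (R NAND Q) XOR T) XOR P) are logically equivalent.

Yes, they are equivalent — the two output columns agree on all 16 assignments:
Q | R | T | P | Expression 1 | Expression 2
-------------------------------------------
0 | 0 | 0 | 0 | 0 | 0
0 | 0 | 0 | 1 | 1 | 1
0 | 0 | 1 | 0 | 1 | 1
0 | 0 | 1 | 1 | 0 | 0
0 | 1 | 0 | 0 | 0 | 0
0 | 1 | 0 | 1 | 1 | 1
0 | 1 | 1 | 0 | 1 | 1
0 | 1 | 1 | 1 | 0 | 0
1 | 0 | 0 | 0 | 0 | 0
1 | 0 | 0 | 1 | 1 | 1
1 | 0 | 1 | 0 | 1 | 1
1 | 0 | 1 | 1 | 0 | 0
1 | 1 | 0 | 0 | 1 | 1
1 | 1 | 0 | 1 | 0 | 0
1 | 1 | 1 | 0 | 0 | 0
1 | 1 | 1 | 1 | 1 | 1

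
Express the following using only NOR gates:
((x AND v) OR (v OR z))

((((x NOR x) NOR (v NOR v)) NOR ((v NOR z) NOR (v NOR z))) NOR (((x NOR x) NOR (v NOR v)) NOR ((v NOR z) NOR (v NOR z))))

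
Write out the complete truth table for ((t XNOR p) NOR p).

p | t | Output
--------------
0 | 0 | 0
0 | 1 | 1
1 | 0 | 0
1 | 1 | 0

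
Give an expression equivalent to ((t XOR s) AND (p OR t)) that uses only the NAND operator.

((((t NAND (t NAND s)) NAND (s NAND (t NAND s))) NAND ((p NAND p) NAND (t NAND t))) NAND (((t NAND (t NAND s)) NAND (s NAND (t NAND s))) NAND ((p NAND p) NAND (t NAND t))))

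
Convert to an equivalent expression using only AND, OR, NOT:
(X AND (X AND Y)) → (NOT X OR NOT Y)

NOT (X AND (X AND Y)) OR (NOT X OR NOT Y)
(Implication elimination: A → B = NOT A OR B)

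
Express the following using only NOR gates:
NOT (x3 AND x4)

(((x3 NOR x3) NOR (x4 NOR x4)) NOR ((x3 NOR x3) NOR (x4 NOR x4)))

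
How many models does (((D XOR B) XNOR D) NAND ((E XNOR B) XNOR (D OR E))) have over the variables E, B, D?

Satisfying assignments: (0,0,0), (0,1,0), (0,1,1), (1,0,0), (1,0,1), (1,1,0), (1,1,1)
Count: 7 out of 8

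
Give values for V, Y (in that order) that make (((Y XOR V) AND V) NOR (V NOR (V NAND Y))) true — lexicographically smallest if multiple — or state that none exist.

V=0, Y=0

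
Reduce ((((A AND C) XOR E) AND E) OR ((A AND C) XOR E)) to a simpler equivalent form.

By absorption (E OR (E AND v) = E):
= ((A AND C) XOR E)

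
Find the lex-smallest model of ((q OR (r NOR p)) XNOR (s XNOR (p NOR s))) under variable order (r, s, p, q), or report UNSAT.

r=0, s=0, p=1, q=1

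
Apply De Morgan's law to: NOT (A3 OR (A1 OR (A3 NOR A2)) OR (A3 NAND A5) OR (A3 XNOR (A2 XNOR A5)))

NOT A3 AND NOT (A1 OR (A3 NOR A2)) AND NOT (A3 NAND A5) AND NOT (A3 XNOR (A2 XNOR A5))
De Morgan's: NOT(OR of terms) = AND of negations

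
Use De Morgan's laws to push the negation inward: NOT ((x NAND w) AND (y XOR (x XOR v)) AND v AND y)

NOT (x NAND w) OR NOT (y XOR (x XOR v)) OR NOT v OR NOT y
De Morgan's: NOT(AND of terms) = OR of negations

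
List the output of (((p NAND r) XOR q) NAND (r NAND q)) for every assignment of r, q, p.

r | q | p | Output
------------------
0 | 0 | 0 | 0
0 | 0 | 1 | 0
0 | 1 | 0 | 1
0 | 1 | 1 | 1
1 | 0 | 0 | 0
1 | 0 | 1 | 1
1 | 1 | 0 | 1
1 | 1 | 1 | 1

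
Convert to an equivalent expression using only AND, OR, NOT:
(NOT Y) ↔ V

((NOT Y) AND V) OR (Y AND NOT V)
(Biconditional = both true or both false)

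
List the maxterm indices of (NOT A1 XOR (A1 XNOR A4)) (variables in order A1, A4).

ΠM(0, 2) = (A1 OR A4) AND (NOT A1 OR A4)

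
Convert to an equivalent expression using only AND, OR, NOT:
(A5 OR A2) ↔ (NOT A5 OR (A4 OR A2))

((A5 OR A2) AND (NOT A5 OR (A4 OR A2))) OR (NOT (A5 OR A2) AND NOT (NOT A5 OR (A4 OR A2)))
(Biconditional = both true or both false)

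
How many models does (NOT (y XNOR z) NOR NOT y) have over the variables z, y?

Satisfying assignments: (1,1)
Count: 1 out of 4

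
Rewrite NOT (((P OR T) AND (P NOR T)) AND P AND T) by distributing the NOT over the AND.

NOT ((P OR T) AND (P NOR T)) OR NOT P OR NOT T
De Morgan's: NOT(AND of terms) = OR of negations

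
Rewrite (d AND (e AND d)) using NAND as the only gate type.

((d NAND ((e NAND d) NAND (e NAND d))) NAND (d NAND ((e NAND d) NAND (e NAND d))))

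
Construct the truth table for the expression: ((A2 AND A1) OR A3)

A1 | A3 | A2 | Output
---------------------
0 | 0 | 0 | 0
0 | 0 | 1 | 0
0 | 1 | 0 | 1
0 | 1 | 1 | 1
1 | 0 | 0 | 0
1 | 0 | 1 | 1
1 | 1 | 0 | 1
1 | 1 | 1 | 1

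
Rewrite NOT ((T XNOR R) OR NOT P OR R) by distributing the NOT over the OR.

NOT (T XNOR R) AND P AND NOT R
De Morgan's: NOT(OR of terms) = AND of negations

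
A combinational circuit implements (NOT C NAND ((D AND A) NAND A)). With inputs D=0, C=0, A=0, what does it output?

Substituting: (NOT 0 NAND ((0 AND 0) NAND 0))
= 0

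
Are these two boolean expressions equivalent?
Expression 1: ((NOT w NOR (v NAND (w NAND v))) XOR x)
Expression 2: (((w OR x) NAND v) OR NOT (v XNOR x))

No. Counterexample: with x=0, w=0, v=0, Expression 1 = 0 but Expression 2 = 1.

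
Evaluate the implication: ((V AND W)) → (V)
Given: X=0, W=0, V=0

Antecedent ((V AND W)) = 0; consequent (V) = 0.
0 → 0 = 1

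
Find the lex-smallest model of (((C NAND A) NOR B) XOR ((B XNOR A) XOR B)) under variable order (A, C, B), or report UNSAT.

A=0, C=0, B=0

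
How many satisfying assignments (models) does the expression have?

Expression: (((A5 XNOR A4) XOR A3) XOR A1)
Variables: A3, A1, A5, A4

Satisfying assignments: (0,0,0,0), (0,0,1,1), (0,1,0,1), (0,1,1,0), (1,0,0,1), (1,0,1,0), (1,1,0,0), (1,1,1,1)
Count: 8 out of 16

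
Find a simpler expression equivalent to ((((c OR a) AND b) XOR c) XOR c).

By XOR self-cancellation ((E XOR v) XOR v = E):
= ((c OR a) AND b)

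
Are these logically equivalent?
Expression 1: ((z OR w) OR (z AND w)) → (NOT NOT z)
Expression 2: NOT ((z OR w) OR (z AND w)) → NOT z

No, Inverse is not equivalent to original (counterexample: w=1, z=0)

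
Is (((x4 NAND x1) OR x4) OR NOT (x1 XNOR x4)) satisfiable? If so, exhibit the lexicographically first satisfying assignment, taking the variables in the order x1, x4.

x1=0, x4=0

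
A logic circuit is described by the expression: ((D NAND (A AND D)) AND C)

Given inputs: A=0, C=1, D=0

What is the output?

Substituting: ((0 NAND (0 AND 0)) AND 1)
= 1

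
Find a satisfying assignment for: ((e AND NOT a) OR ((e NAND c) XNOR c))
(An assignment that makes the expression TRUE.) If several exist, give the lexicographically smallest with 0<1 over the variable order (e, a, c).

e=0, a=0, c=1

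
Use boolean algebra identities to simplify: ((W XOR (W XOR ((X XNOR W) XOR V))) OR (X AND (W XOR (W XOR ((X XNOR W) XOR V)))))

By absorption (E OR (E AND v) = E) then XOR self-cancellation ((E XOR v) XOR v = E):
= ((X XNOR W) XOR V)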